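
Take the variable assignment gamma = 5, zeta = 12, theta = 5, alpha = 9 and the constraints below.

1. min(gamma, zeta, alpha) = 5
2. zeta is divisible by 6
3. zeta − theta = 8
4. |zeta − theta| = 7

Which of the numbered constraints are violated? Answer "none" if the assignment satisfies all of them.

1. min(5, 12, 9) = 5 — OK.
2. 12 / 6 = 2, so 6 divides 12 — OK.
3. zeta − theta = 12 − 5 = 7, not 8 — violated.
4. |12 − 5| = 7 — OK.

Constraint 3 does not hold.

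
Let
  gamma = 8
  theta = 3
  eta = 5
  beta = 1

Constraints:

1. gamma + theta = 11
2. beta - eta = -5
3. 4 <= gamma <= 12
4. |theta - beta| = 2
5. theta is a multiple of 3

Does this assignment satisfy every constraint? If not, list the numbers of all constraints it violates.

The assignment fails constraint 2.

1. gamma + theta = 8 + 3 = 11 — OK.
2. beta - eta = 1 - 5 = -4, not -5 — violated.
3. gamma = 8 lies in [4, 12] — OK.
4. |3 - 1| = 2 — OK.
5. 3 / 3 = 1, so 3 divides 3 — OK.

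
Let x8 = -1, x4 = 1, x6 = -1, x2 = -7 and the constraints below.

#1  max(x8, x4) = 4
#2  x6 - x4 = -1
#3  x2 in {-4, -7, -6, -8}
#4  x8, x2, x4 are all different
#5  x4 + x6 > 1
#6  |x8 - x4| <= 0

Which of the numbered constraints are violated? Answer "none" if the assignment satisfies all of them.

No — constraints 1, 2, 5, 6 are not satisfied.

#1 max(-1, 1) = 1, not 4 — does not hold.
#2 x6 - x4 = -1 - 1 = -2, not -1 — does not hold.
#3 x2 = -7 is in {-4, -7, -6, -8} — holds.
#4 values -1, -7, 1 are pairwise distinct — holds.
#5 x4 + x6 = 1 + (-1) = 0; 0 ≤ 1, bound 1 not met — does not hold.
#6 |-1 - 1| = 2; 2 > 0, exceeds bound 0 — does not hold.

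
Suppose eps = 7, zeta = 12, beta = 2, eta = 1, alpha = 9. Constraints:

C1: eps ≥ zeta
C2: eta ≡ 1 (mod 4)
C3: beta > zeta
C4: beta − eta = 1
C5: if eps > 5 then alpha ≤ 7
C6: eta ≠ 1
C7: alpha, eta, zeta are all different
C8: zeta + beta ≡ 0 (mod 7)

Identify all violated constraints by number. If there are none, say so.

C1: eps = 7, zeta = 12; 7 < 12 (want ≥)  no
C2: 1 mod 4 = 1  yes
C3: beta = 2, zeta = 12; 2 ≤ 12 (want >)  no
C4: beta − eta = 2 − 1 = 1  yes
C5: eps = 7 > 5, so we need alpha ≤ 7; but alpha = 9 > 7  no
C6: eta = 1, but 1 is required to differ  no
C7: values 9, 1, 12 are pairwise distinct  yes
C8: zeta + beta = 14; 14 mod 7 = 0  yes

No — constraints 1, 3, 5, and 6 are not satisfied.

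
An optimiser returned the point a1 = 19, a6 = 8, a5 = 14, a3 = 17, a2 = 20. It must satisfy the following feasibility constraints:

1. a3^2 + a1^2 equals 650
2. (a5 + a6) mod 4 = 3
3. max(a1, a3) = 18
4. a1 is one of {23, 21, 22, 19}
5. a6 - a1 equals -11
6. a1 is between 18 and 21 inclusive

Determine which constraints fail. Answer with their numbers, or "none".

Constraints 2 and 3 are violated.

1. a3^2 + a1^2 = 17^2 + 19^2 = 289 + 361 = 650 — holds.
2. a5 + a6 = 22; 22 mod 4 = 2, not 3 — fails.
3. max(19, 17) = 19, not 18 — fails.
4. a1 = 19 is in {23, 21, 22, 19} — holds.
5. a6 - a1 = 8 - 19 = -11 — holds.
6. a1 = 19 lies in [18, 21] — holds.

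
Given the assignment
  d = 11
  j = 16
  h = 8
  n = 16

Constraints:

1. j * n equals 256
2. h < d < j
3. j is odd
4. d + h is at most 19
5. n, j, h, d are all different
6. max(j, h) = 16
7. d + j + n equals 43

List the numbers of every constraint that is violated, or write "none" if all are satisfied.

1. j * n = 16 * 16 = 256  yes
2. values 8 < 11 < 16  yes
3. j = 16 is even  no
4. d + h = 11 + 8 = 19; 19 ≤ 19  yes
5. n = j = 16, not all different  no
6. max(16, 8) = 16  yes
7. d + j + n = 11 + 16 + 16 = 43  yes

Violated: 3, 5.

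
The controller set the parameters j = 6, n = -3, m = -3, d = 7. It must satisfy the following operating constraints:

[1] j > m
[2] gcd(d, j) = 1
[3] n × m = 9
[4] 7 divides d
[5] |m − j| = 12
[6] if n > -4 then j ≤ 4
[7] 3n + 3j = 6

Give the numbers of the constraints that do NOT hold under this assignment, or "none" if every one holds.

[1] j = 6, m = -3; 6 > -3 — OK.
[2] gcd(7, 6) = 1 — OK.
[3] n × m = -3 × (-3) = 9 — OK.
[4] 7 / 7 = 1, so 7 divides 7 — OK.
[5] |-3 − 6| = 9, not 12 — violated.
[6] n = -3 > -4, so we need j ≤ 4; but j = 6 > 4 — violated.
[7] 3n + 3j = 3(-3) + 3(6) = 9, not 6 — violated.

The assignment fails constraints 5, 6, 7.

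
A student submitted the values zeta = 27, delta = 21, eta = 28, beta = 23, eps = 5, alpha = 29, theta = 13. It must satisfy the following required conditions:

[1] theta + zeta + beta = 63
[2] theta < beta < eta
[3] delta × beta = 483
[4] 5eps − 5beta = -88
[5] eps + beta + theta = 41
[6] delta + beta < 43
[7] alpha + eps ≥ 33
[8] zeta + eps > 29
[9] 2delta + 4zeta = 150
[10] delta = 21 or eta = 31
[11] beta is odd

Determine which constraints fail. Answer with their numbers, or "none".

[1] theta + zeta + beta = 13 + 27 + 23 = 63  OK
[2] values 13 < 23 < 28  OK
[3] delta × beta = 21 × 23 = 483  OK
[4] 5eps − 5beta = 5(5) − 5(23) = -90, not -88  FAIL
[5] eps + beta + theta = 5 + 23 + 13 = 41  OK
[6] delta + beta = 21 + 23 = 44; 44 ≥ 43, bound 43 not met  FAIL
[7] alpha + eps = 29 + 5 = 34; 34 ≥ 33  OK
[8] zeta + eps = 27 + 5 = 32; 32 > 29  OK
[9] 2delta + 4zeta = 2(21) + 4(27) = 150  OK
[10] delta = 21 = 21 (first disjunct)  OK
[11] beta = 23 is odd  OK

Constraints 4, 6 do not hold.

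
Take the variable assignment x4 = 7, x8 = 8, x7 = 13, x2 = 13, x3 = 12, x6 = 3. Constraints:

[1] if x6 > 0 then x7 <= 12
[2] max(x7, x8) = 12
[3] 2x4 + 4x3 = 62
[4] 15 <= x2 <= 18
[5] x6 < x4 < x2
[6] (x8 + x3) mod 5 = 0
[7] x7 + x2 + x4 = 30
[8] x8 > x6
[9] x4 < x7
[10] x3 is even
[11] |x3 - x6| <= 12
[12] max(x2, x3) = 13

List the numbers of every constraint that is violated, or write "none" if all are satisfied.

No — constraints 1, 2, 4, and 7 are not satisfied.

[1] x6 = 3 > 0, so we need x7 ≤ 12; but x7 = 13 > 12  fails
[2] max(13, 8) = 13, not 12  fails
[3] 2x4 + 4x3 = 2(7) + 4(12) = 62  holds
[4] x2 = 13 is outside [15, 18]  fails
[5] values 3 < 7 < 13  holds
[6] x8 + x3 = 20; 20 mod 5 = 0  holds
[7] x7 + x2 + x4 = 13 + 13 + 7 = 33, not 30  fails
[8] x8 = 8, x6 = 3; 8 > 3  holds
[9] x4 = 7, x7 = 13; 7 < 13  holds
[10] x3 = 12 is even  holds
[11] |12 - 3| = 9; 9 ≤ 12  holds
[12] max(13, 12) = 13  holds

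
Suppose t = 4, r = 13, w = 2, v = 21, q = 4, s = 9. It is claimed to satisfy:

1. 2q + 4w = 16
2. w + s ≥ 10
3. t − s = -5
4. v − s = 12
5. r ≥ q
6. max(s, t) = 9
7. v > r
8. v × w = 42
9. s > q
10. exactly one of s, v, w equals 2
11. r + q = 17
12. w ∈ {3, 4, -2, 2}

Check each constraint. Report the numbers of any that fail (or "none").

None — every constraint holds.

1. 2q + 4w = 2(4) + 4(2) = 16  OK
2. w + s = 2 + 9 = 11; 11 ≥ 10  OK
3. t − s = 4 − 9 = -5  OK
4. v − s = 21 − 9 = 12  OK
5. r = 13, q = 4; 13 ≥ 4  OK
6. max(9, 4) = 9  OK
7. v = 21, r = 13; 21 > 13  OK
8. v × w = 21 × 2 = 42  OK
9. s = 9, q = 4; 9 > 4  OK
10. s=9, v=21, w=2; 1 of them equals 2  OK
11. r + q = 13 + 4 = 17  OK
12. w = 2 is in {3, 4, -2, 2}  OK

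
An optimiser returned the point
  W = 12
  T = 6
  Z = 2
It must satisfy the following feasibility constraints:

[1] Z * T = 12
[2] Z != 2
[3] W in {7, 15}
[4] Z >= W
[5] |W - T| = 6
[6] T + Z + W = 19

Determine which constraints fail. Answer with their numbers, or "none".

Violated: 2, 3, 4, and 6.

[1] Z * T = 2 * 6 = 12  OK
[2] Z = 2, but 2 is required to differ  FAIL
[3] W = 12 is not in {7, 15}  FAIL
[4] Z = 2, W = 12; 2 < 12 (want ≥)  FAIL
[5] |12 - 6| = 6  OK
[6] T + Z + W = 6 + 2 + 12 = 20, not 19  FAIL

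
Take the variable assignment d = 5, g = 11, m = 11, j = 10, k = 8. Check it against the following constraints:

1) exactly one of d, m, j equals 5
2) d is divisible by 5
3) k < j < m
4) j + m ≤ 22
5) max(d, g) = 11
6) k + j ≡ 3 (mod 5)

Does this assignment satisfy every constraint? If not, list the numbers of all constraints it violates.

None — every constraint holds.

1) d=5, m=11, j=10; 1 of them equals 5 — holds.
2) 5 / 5 = 1, so 5 divides 5 — holds.
3) values 8 < 10 < 11 — holds.
4) j + m = 10 + 11 = 21; 21 ≤ 22 — holds.
5) max(5, 11) = 11 — holds.
6) k + j = 18; 18 mod 5 = 3 — holds.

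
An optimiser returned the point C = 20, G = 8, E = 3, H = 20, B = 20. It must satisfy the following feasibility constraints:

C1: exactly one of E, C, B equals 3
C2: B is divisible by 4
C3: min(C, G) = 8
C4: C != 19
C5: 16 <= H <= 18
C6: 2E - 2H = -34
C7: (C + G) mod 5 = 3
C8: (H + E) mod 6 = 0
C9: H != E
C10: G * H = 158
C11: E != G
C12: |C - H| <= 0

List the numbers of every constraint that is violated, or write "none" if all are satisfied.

C1: E=3, C=20, B=20; 1 of them equals 3 — holds.
C2: 20 / 4 = 5, so 4 divides 20 — holds.
C3: min(20, 8) = 8 — holds.
C4: C = 20, and 20 ≠ 19 — holds.
C5: H = 20 is outside [16, 18] — fails.
C6: 2E - 2H = 2(3) - 2(20) = -34 — holds.
C7: C + G = 28; 28 mod 5 = 3 — holds.
C8: H + E = 23; 23 mod 6 = 5, not 0 — fails.
C9: H = 20, E = 3; distinct — holds.
C10: G * H = 8 * 20 = 160, not 158 — fails.
C11: E = 3, G = 8; distinct — holds.
C12: |20 - 20| = 0; 0 ≤ 0 — holds.

The assignment fails constraints 5, 8, 10.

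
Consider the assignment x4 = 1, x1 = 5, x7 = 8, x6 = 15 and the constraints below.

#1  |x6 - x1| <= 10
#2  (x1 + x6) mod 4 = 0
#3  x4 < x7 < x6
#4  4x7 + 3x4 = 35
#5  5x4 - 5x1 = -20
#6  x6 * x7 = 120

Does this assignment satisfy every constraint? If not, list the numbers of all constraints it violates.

None — every constraint holds.

#1 |15 - 5| = 10; 10 ≤ 10 — holds.
#2 x1 + x6 = 20; 20 mod 4 = 0 — holds.
#3 values 1 < 8 < 15 — holds.
#4 4x7 + 3x4 = 4(8) + 3(1) = 35 — holds.
#5 5x4 - 5x1 = 5(1) - 5(5) = -20 — holds.
#6 x6 * x7 = 15 * 8 = 120 — holds.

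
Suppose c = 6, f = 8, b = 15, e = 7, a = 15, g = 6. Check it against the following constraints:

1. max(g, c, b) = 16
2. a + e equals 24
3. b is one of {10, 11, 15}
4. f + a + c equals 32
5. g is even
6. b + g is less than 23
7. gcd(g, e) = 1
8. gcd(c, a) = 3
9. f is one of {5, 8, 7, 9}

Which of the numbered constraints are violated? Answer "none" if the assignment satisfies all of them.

1. max(6, 6, 15) = 15, not 16 — violated.
2. a + e = 15 + 7 = 22, not 24 — violated.
3. b = 15 is in {10, 11, 15} — satisfied.
4. f + a + c = 8 + 15 + 6 = 29, not 32 — violated.
5. g = 6 is even — satisfied.
6. b + g = 15 + 6 = 21; 21 < 23 — satisfied.
7. gcd(6, 7) = 1 — satisfied.
8. gcd(6, 15) = 3 — satisfied.
9. f = 8 is in {5, 8, 7, 9} — satisfied.

No — constraints 1, 2, 4 are not satisfied.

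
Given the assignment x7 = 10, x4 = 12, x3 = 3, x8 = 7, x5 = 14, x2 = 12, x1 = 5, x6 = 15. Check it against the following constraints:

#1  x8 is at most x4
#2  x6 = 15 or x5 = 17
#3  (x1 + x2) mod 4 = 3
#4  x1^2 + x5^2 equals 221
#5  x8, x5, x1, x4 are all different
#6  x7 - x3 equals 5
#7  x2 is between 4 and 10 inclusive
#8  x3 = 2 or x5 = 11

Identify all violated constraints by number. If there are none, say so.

#1 x8 = 7, x4 = 12; 7 ≤ 12 — satisfied.
#2 x6 = 15 = 15 (first disjunct) — satisfied.
#3 x1 + x2 = 17; 17 mod 4 = 1, not 3 — violated.
#4 x1^2 + x5^2 = 5^2 + 14^2 = 25 + 196 = 221 — satisfied.
#5 values 7, 14, 5, 12 are pairwise distinct — satisfied.
#6 x7 - x3 = 10 - 3 = 7, not 5 — violated.
#7 x2 = 12 is outside [4, 10] — violated.
#8 x3 = 3 ≠ 2 and x5 = 14 ≠ 11; both disjuncts false — violated.

Violated: 3, 6, 7, and 8.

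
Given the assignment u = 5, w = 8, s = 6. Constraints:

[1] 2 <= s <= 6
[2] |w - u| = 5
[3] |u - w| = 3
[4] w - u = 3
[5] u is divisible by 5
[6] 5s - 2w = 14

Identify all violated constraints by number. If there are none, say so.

[1] s = 6 lies in [2, 6]  ✓
[2] |8 - 5| = 3, not 5  ✗
[3] |5 - 8| = 3  ✓
[4] w - u = 8 - 5 = 3  ✓
[5] 5 / 5 = 1, so 5 divides 5  ✓
[6] 5s - 2w = 5(6) - 2(8) = 14  ✓

Constraint 2 does not hold.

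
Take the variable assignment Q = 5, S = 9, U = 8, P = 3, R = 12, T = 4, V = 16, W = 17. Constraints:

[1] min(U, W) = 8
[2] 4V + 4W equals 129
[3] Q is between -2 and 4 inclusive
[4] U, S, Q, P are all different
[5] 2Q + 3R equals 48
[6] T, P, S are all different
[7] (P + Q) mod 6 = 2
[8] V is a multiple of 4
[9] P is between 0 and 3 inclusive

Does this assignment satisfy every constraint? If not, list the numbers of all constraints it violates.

Constraints 2, 3, and 5 do not hold.

[1] min(8, 17) = 8  yes
[2] 4V + 4W = 4(16) + 4(17) = 132, not 129  no
[3] Q = 5 is outside [-2, 4]  no
[4] values 8, 9, 5, 3 are pairwise distinct  yes
[5] 2Q + 3R = 2(5) + 3(12) = 46, not 48  no
[6] values 4, 3, 9 are pairwise distinct  yes
[7] P + Q = 8; 8 mod 6 = 2  yes
[8] 16 / 4 = 4, so 4 divides 16  yes
[9] P = 3 lies in [0, 3]  yes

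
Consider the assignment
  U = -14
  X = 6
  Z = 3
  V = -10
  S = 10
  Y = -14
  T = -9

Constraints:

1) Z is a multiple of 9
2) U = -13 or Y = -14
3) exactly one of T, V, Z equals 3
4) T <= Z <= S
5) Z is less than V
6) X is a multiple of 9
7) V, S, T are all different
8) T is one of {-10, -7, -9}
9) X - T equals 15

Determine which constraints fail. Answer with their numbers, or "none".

1) 3 = 9*0 + 3, so 9 does not divide 3 — violated.
2) U = -14 ≠ -13, but Y = -14 = -14 (second disjunct) — OK.
3) T=-9, V=-10, Z=3; 1 of them equals 3 — OK.
4) values -9 <= 3 <= 10 — OK.
5) Z = 3, V = -10; 3 ≥ -10 (want <) — violated.
6) 6 = 9*0 + 6, so 9 does not divide 6 — violated.
7) values -10, 10, -9 are pairwise distinct — OK.
8) T = -9 is in {-10, -7, -9} — OK.
9) X - T = 6 - (-9) = 15 — OK.

Constraints 1, 5, and 6 are violated.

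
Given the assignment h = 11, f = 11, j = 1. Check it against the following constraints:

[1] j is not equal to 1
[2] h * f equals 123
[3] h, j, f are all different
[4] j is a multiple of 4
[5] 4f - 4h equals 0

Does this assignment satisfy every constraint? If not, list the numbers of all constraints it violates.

Violated: 1, 2, 3, and 4.

[1] j = 1, but 1 is required to differ  ✗
[2] h * f = 11 * 11 = 121, not 123  ✗
[3] h = f = 11, not all different  ✗
[4] 1 = 4*0 + 1, so 4 does not divide 1  ✗
[5] 4f - 4h = 4(11) - 4(11) = 0  ✓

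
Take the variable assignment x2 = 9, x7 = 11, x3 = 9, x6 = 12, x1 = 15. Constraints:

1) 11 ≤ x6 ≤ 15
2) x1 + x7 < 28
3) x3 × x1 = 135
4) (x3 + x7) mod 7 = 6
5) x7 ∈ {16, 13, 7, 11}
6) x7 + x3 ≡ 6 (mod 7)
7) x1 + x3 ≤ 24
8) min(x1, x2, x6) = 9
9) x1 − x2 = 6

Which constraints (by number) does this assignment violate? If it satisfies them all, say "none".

No violations.

1) x6 = 12 lies in [11, 15]  holds
2) x1 + x7 = 15 + 11 = 26; 26 < 28  holds
3) x3 × x1 = 9 × 15 = 135  holds
4) x3 + x7 = 20; 20 mod 7 = 6  holds
5) x7 = 11 is in {16, 13, 7, 11}  holds
6) x7 + x3 = 20; 20 mod 7 = 6  holds
7) x1 + x3 = 15 + 9 = 24; 24 ≤ 24  holds
8) min(15, 9, 12) = 9  holds
9) x1 − x2 = 15 − 9 = 6  holds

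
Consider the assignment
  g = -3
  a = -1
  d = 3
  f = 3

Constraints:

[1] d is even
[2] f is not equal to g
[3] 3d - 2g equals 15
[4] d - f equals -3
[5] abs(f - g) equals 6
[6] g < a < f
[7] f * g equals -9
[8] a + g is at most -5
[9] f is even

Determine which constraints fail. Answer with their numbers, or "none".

[1] d = 3 is odd  FAIL
[2] f = 3, g = -3; distinct  OK
[3] 3d - 2g = 3(3) - 2(-3) = 15  OK
[4] d - f = 3 - 3 = 0, not -3  FAIL
[5] abs(3 - (-3)) = 6  OK
[6] values -3 < -1 < 3  OK
[7] f * g = 3 * (-3) = -9  OK
[8] a + g = -1 + (-3) = -4; -4 > -5, bound -5 not met  FAIL
[9] f = 3 is odd  FAIL

Violated: 1, 4, 8, and 9.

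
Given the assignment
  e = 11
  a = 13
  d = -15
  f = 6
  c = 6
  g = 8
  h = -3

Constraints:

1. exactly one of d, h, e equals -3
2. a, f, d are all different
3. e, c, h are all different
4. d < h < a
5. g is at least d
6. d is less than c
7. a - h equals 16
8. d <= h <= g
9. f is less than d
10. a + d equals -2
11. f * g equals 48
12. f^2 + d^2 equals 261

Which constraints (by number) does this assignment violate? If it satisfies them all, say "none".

1. d=-15, h=-3, e=11; 1 of them equals -3 — satisfied.
2. values 13, 6, -15 are pairwise distinct — satisfied.
3. values 11, 6, -3 are pairwise distinct — satisfied.
4. values -15 < -3 < 13 — satisfied.
5. g = 8, d = -15; 8 ≥ -15 — satisfied.
6. d = -15, c = 6; -15 < 6 — satisfied.
7. a - h = 13 - (-3) = 16 — satisfied.
8. values -15 <= -3 <= 8 — satisfied.
9. f = 6, d = -15; 6 ≥ -15 (want <) — violated.
10. a + d = 13 + (-15) = -2 — satisfied.
11. f * g = 6 * 8 = 48 — satisfied.
12. f^2 + d^2 = 6^2 + (-15)^2 = 36 + 225 = 261 — satisfied.

Constraint 9 does not hold.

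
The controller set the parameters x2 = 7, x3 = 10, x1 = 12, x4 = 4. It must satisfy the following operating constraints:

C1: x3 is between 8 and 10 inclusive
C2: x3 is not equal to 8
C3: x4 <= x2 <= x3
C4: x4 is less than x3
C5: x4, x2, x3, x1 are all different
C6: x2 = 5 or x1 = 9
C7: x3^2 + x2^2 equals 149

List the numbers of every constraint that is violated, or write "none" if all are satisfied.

C1: x3 = 10 lies in [8, 10] — holds.
C2: x3 = 10, and 10 ≠ 8 — holds.
C3: values 4 <= 7 <= 10 — holds.
C4: x4 = 4, x3 = 10; 4 < 10 — holds.
C5: values 4, 7, 10, 12 are pairwise distinct — holds.
C6: x2 = 7 ≠ 5 and x1 = 12 ≠ 9; both disjuncts false — does not hold.
C7: x3^2 + x2^2 = 10^2 + 7^2 = 100 + 49 = 149 — holds.

Violated: 6.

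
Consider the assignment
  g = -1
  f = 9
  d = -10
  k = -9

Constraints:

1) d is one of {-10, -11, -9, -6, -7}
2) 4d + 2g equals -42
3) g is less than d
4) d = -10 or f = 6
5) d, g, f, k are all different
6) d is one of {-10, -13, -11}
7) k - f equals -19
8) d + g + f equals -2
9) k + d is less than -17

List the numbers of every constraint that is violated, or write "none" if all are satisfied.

1) d = -10 is in {-10, -11, -9, -6, -7} — holds.
2) 4d + 2g = 4(-10) + 2(-1) = -42 — holds.
3) g = -1, d = -10; -1 ≥ -10 (want <) — does not hold.
4) d = -10 = -10 (first disjunct) — holds.
5) values -10, -1, 9, -9 are pairwise distinct — holds.
6) d = -10 is in {-10, -13, -11} — holds.
7) k - f = -9 - 9 = -18, not -19 — does not hold.
8) d + g + f = -10 + (-1) + 9 = -2 — holds.
9) k + d = -9 + (-10) = -19; -19 < -17 — holds.

Violated: 3, 7.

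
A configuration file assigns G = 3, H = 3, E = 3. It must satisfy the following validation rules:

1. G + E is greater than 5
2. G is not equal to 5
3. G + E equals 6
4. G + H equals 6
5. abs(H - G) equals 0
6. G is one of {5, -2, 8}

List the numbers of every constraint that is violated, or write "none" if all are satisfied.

No — constraint 6 is not satisfied.

1. G + E = 3 + 3 = 6; 6 > 5 — satisfied.
2. G = 3, and 3 ≠ 5 — satisfied.
3. G + E = 3 + 3 = 6 — satisfied.
4. G + H = 3 + 3 = 6 — satisfied.
5. abs(3 - 3) = 0 — satisfied.
6. G = 3 is not in {5, -2, 8} — violated.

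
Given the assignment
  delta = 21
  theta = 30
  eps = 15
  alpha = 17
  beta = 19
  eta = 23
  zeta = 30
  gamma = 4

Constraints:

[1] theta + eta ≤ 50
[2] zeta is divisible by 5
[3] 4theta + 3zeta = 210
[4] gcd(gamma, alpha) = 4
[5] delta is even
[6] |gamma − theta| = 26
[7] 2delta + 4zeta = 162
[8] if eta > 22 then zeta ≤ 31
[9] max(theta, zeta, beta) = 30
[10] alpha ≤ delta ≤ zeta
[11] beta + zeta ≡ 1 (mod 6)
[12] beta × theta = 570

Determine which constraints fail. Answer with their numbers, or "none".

Constraints 1, 4, and 5 are violated.

[1] theta + eta = 30 + 23 = 53; 53 > 50, bound 50 not met — fails.
[2] 30 / 5 = 6, so 5 divides 30 — holds.
[3] 4theta + 3zeta = 4(30) + 3(30) = 210 — holds.
[4] gcd(4, 17) = 1, not 4 — fails.
[5] delta = 21 is odd — fails.
[6] |4 − 30| = 26 — holds.
[7] 2delta + 4zeta = 2(21) + 4(30) = 162 — holds.
[8] eta = 23 > 22, so we need zeta ≤ 31; zeta = 30 ≤ 31 — holds.
[9] max(30, 30, 19) = 30 — holds.
[10] values 17 ≤ 21 ≤ 30 — holds.
[11] beta + zeta = 49; 49 mod 6 = 1 — holds.
[12] beta × theta = 19 × 30 = 570 — holds.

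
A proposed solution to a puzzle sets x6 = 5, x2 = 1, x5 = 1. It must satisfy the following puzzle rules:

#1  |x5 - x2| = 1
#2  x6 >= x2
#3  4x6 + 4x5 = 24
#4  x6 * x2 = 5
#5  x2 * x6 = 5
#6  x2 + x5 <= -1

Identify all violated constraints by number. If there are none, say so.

The assignment fails constraints 1, 6.

#1 |1 - 1| = 0, not 1 — does not hold.
#2 x6 = 5, x2 = 1; 5 ≥ 1 — holds.
#3 4x6 + 4x5 = 4(5) + 4(1) = 24 — holds.
#4 x6 * x2 = 5 * 1 = 5 — holds.
#5 x2 * x6 = 1 * 5 = 5 — holds.
#6 x2 + x5 = 1 + 1 = 2; 2 > -1, bound -1 not met — does not hold.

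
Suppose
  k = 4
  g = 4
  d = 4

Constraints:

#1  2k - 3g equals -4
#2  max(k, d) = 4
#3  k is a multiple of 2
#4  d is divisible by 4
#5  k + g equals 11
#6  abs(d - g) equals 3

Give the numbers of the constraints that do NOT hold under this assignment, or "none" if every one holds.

#1 2k - 3g = 2(4) - 3(4) = -4  holds
#2 max(4, 4) = 4  holds
#3 4 / 2 = 2, so 2 divides 4  holds
#4 4 / 4 = 1, so 4 divides 4  holds
#5 k + g = 4 + 4 = 8, not 11  fails
#6 abs(4 - 4) = 0, not 3  fails

Constraints 5 and 6 are violated.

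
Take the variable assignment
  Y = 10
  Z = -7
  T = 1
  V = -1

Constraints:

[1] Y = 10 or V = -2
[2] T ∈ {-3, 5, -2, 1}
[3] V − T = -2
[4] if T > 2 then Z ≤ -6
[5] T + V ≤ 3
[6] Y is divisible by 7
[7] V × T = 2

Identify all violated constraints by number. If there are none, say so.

Constraints 6, 7 do not hold.

[1] Y = 10 = 10 (first disjunct) — holds.
[2] T = 1 is in {-3, 5, -2, 1} — holds.
[3] V − T = -1 − 1 = -2 — holds.
[4] T = 1, not > 2; antecedent false, conditional vacuously true — holds.
[5] T + V = 1 + (-1) = 0; 0 ≤ 3 — holds.
[6] 10 = 7×1 + 3, so 7 does not divide 10 — does not hold.
[7] V × T = -1 × 1 = -1, not 2 — does not hold.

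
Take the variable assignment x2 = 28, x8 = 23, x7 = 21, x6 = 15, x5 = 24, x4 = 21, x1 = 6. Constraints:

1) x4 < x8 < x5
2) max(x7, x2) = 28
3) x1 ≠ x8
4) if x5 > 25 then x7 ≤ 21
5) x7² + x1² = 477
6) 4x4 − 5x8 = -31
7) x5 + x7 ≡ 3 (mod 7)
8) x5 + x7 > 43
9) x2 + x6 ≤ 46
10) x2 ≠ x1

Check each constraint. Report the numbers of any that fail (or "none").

Yes — all constraints hold.

1) values 21 < 23 < 24  holds
2) max(21, 28) = 28  holds
3) x1 = 6, x8 = 23; distinct  holds
4) x5 = 24, not > 25; antecedent false, conditional vacuously true  holds
5) x7² + x1² = 21² + 6² = 441 + 36 = 477  holds
6) 4x4 − 5x8 = 4(21) − 5(23) = -31  holds
7) x5 + x7 = 45; 45 mod 7 = 3  holds
8) x5 + x7 = 24 + 21 = 45; 45 > 43  holds
9) x2 + x6 = 28 + 15 = 43; 43 ≤ 46  holds
10) x2 = 28, x1 = 6; distinct  holds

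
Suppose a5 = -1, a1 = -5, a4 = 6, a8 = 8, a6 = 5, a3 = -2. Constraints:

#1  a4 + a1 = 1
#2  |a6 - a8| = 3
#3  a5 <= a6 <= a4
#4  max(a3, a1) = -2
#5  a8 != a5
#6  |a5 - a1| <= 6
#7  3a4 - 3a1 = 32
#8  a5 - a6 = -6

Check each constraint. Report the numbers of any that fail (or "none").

#1 a4 + a1 = 6 + (-5) = 1 — holds.
#2 |5 - 8| = 3 — holds.
#3 values -1 <= 5 <= 6 — holds.
#4 max(-2, -5) = -2 — holds.
#5 a8 = 8, a5 = -1; distinct — holds.
#6 |-1 - (-5)| = 4; 4 ≤ 6 — holds.
#7 3a4 - 3a1 = 3(6) - 3(-5) = 33, not 32 — does not hold.
#8 a5 - a6 = -1 - 5 = -6 — holds.

No — constraint 7 is not satisfied.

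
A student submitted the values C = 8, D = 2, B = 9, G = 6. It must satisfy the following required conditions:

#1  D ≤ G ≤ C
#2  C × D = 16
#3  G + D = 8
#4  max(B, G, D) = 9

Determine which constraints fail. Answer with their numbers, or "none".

#1 values 2 ≤ 6 ≤ 8 — satisfied.
#2 C × D = 8 × 2 = 16 — satisfied.
#3 G + D = 6 + 2 = 8 — satisfied.
#4 max(9, 6, 2) = 9 — satisfied.

All constraints are satisfied.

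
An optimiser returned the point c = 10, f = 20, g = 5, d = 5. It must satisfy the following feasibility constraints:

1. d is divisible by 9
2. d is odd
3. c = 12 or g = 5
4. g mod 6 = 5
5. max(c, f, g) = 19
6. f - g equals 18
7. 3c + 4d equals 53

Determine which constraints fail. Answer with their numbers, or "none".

1. 5 = 9*0 + 5, so 9 does not divide 5 — violated.
2. d = 5 is odd — OK.
3. c = 10 ≠ 12, but g = 5 = 5 (second disjunct) — OK.
4. 5 mod 6 = 5 — OK.
5. max(10, 20, 5) = 20, not 19 — violated.
6. f - g = 20 - 5 = 15, not 18 — violated.
7. 3c + 4d = 3(10) + 4(5) = 50, not 53 — violated.

No — constraints 1, 5, 6, 7 are not satisfied.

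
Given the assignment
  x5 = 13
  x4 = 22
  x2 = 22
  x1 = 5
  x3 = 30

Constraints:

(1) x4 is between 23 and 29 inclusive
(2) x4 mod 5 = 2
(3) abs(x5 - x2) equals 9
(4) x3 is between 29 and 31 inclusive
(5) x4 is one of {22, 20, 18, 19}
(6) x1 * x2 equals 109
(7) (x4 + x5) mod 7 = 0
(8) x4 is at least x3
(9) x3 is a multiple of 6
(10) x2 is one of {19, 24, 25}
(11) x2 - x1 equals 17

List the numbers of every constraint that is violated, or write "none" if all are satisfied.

No — constraints 1, 6, 8, and 10 are not satisfied.

(1) x4 = 22 is outside [23, 29]  false
(2) 22 mod 5 = 2  true
(3) abs(13 - 22) = 9  true
(4) x3 = 30 lies in [29, 31]  true
(5) x4 = 22 is in {22, 20, 18, 19}  true
(6) x1 * x2 = 5 * 22 = 110, not 109  false
(7) x4 + x5 = 35; 35 mod 7 = 0  true
(8) x4 = 22, x3 = 30; 22 < 30 (want ≥)  false
(9) 30 / 6 = 5, so 6 divides 30  true
(10) x2 = 22 is not in {19, 24, 25}  false
(11) x2 - x1 = 22 - 5 = 17  true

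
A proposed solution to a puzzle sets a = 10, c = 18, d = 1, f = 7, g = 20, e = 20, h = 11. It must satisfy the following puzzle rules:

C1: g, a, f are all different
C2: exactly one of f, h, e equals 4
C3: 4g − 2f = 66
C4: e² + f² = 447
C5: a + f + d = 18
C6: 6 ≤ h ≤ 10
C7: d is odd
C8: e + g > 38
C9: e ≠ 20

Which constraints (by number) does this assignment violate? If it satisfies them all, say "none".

C1: values 20, 10, 7 are pairwise distinct — satisfied.
C2: f=7, h=11, e=20; 0 of them equal 4, not exactly one — violated.
C3: 4g − 2f = 4(20) − 2(7) = 66 — satisfied.
C4: e² + f² = 20² + 7² = 400 + 49 = 449, not 447 — violated.
C5: a + f + d = 10 + 7 + 1 = 18 — satisfied.
C6: h = 11 is outside [6, 10] — violated.
C7: d = 1 is odd — satisfied.
C8: e + g = 20 + 20 = 40; 40 > 38 — satisfied.
C9: e = 20, but 20 is required to differ — violated.

Constraints 2, 4, 6, 9 are violated.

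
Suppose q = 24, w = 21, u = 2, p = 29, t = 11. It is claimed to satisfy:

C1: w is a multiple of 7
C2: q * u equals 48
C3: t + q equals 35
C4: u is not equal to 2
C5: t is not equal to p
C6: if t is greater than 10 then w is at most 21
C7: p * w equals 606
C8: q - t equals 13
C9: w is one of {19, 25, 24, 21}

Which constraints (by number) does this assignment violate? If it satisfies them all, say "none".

C1: 21 / 7 = 3, so 7 divides 21 — holds.
C2: q * u = 24 * 2 = 48 — holds.
C3: t + q = 11 + 24 = 35 — holds.
C4: u = 2, but 2 is required to differ — does not hold.
C5: t = 11, p = 29; distinct — holds.
C6: t = 11 > 10, so we need w ≤ 21; w = 21 ≤ 21 — holds.
C7: p * w = 29 * 21 = 609, not 606 — does not hold.
C8: q - t = 24 - 11 = 13 — holds.
C9: w = 21 is in {19, 25, 24, 21} — holds.

Constraints 4, 7 are violated.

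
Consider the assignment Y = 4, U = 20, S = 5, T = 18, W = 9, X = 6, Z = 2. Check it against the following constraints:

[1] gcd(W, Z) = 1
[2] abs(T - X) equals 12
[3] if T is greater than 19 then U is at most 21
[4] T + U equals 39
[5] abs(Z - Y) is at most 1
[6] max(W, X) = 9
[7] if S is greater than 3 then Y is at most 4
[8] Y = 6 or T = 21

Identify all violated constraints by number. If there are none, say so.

[1] gcd(9, 2) = 1 — OK.
[2] abs(18 - 6) = 12 — OK.
[3] T = 18, not > 19; antecedent false, conditional vacuously true — OK.
[4] T + U = 18 + 20 = 38, not 39 — violated.
[5] abs(2 - 4) = 2; 2 > 1, exceeds bound 1 — violated.
[6] max(9, 6) = 9 — OK.
[7] S = 5 > 3, so we need Y ≤ 4; Y = 4 ≤ 4 — OK.
[8] Y = 4 ≠ 6 and T = 18 ≠ 21; both disjuncts false — violated.

No — constraints 4, 5, 8 are not satisfied.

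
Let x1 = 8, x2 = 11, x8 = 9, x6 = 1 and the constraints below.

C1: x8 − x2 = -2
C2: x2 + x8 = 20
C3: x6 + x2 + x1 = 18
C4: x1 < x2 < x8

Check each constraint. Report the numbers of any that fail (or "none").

No — constraints 3 and 4 are not satisfied.

C1: x8 − x2 = 9 − 11 = -2 — satisfied.
C2: x2 + x8 = 11 + 9 = 20 — satisfied.
C3: x6 + x2 + x1 = 1 + 11 + 8 = 20, not 18 — violated.
C4: values 8, 11, 9; x2 = 11 is not < x8 = 9 — violated.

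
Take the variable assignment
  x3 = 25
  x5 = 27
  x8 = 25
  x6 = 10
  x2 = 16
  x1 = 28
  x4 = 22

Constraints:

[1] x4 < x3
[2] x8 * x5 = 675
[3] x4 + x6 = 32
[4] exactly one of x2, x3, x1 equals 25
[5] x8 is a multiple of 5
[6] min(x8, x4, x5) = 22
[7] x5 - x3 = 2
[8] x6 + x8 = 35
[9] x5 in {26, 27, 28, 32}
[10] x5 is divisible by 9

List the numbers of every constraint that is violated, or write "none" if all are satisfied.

[1] x4 = 22, x3 = 25; 22 < 25 — holds.
[2] x8 * x5 = 25 * 27 = 675 — holds.
[3] x4 + x6 = 22 + 10 = 32 — holds.
[4] x2=16, x3=25, x1=28; 1 of them equals 25 — holds.
[5] 25 / 5 = 5, so 5 divides 25 — holds.
[6] min(25, 22, 27) = 22 — holds.
[7] x5 - x3 = 27 - 25 = 2 — holds.
[8] x6 + x8 = 10 + 25 = 35 — holds.
[9] x5 = 27 is in {26, 27, 28, 32} — holds.
[10] 27 / 9 = 3, so 9 divides 27 — holds.

All constraints are satisfied.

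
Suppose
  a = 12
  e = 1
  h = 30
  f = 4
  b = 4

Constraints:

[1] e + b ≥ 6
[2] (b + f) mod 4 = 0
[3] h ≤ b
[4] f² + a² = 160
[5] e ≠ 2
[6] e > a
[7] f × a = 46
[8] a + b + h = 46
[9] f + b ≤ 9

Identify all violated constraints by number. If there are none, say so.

[1] e + b = 1 + 4 = 5; 5 < 6, bound 6 not met — fails.
[2] b + f = 8; 8 mod 4 = 0 — holds.
[3] h = 30, b = 4; 30 > 4 (want ≤) — fails.
[4] f² + a² = 4² + 12² = 16 + 144 = 160 — holds.
[5] e = 1, and 1 ≠ 2 — holds.
[6] e = 1, a = 12; 1 ≤ 12 (want >) — fails.
[7] f × a = 4 × 12 = 48, not 46 — fails.
[8] a + b + h = 12 + 4 + 30 = 46 — holds.
[9] f + b = 4 + 4 = 8; 8 ≤ 9 — holds.

Constraints 1, 3, 6, 7 do not hold.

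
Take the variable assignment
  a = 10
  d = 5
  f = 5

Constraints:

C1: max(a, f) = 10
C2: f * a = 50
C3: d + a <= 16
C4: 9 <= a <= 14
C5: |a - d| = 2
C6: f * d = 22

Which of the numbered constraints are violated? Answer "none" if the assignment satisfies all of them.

C1: max(10, 5) = 10 — holds.
C2: f * a = 5 * 10 = 50 — holds.
C3: d + a = 5 + 10 = 15; 15 ≤ 16 — holds.
C4: a = 10 lies in [9, 14] — holds.
C5: |10 - 5| = 5, not 2 — does not hold.
C6: f * d = 5 * 5 = 25, not 22 — does not hold.

Constraints 5, 6 are violated.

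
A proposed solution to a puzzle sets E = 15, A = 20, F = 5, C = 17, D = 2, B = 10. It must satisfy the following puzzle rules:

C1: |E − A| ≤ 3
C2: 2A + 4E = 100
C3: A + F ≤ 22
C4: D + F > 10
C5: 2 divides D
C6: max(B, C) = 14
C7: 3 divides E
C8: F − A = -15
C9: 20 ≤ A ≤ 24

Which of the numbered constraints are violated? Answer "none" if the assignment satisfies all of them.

The assignment fails constraints 1, 3, 4, and 6.

C1: |15 − 20| = 5; 5 > 3, exceeds bound 3  FAIL
C2: 2A + 4E = 2(20) + 4(15) = 100  OK
C3: A + F = 20 + 5 = 25; 25 > 22, bound 22 not met  FAIL
C4: D + F = 2 + 5 = 7; 7 ≤ 10, bound 10 not met  FAIL
C5: 2 / 2 = 1, so 2 divides 2  OK
C6: max(10, 17) = 17, not 14  FAIL
C7: 15 / 3 = 5, so 3 divides 15  OK
C8: F − A = 5 − 20 = -15  OK
C9: A = 20 lies in [20, 24]  OK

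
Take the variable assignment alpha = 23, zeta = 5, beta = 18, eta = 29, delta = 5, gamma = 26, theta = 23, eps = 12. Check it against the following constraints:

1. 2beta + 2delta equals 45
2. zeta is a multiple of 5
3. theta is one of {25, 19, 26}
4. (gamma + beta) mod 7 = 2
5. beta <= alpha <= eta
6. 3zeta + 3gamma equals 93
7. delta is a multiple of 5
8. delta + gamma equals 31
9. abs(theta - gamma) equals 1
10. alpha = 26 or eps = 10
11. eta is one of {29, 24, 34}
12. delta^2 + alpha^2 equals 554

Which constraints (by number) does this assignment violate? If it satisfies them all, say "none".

1. 2beta + 2delta = 2(18) + 2(5) = 46, not 45 — fails.
2. 5 / 5 = 1, so 5 divides 5 — holds.
3. theta = 23 is not in {25, 19, 26} — fails.
4. gamma + beta = 44; 44 mod 7 = 2 — holds.
5. values 18 <= 23 <= 29 — holds.
6. 3zeta + 3gamma = 3(5) + 3(26) = 93 — holds.
7. 5 / 5 = 1, so 5 divides 5 — holds.
8. delta + gamma = 5 + 26 = 31 — holds.
9. abs(23 - 26) = 3, not 1 — fails.
10. alpha = 23 ≠ 26 and eps = 12 ≠ 10; both disjuncts false — fails.
11. eta = 29 is in {29, 24, 34} — holds.
12. delta^2 + alpha^2 = 5^2 + 23^2 = 25 + 529 = 554 — holds.

Constraints 1, 3, 9, 10 do not hold.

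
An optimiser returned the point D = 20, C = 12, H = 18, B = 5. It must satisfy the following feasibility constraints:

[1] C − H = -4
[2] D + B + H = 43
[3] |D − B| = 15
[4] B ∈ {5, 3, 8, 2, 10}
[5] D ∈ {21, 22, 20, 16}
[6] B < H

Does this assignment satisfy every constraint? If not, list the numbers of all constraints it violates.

[1] C − H = 12 − 18 = -6, not -4 — fails.
[2] D + B + H = 20 + 5 + 18 = 43 — holds.
[3] |20 − 5| = 15 — holds.
[4] B = 5 is in {5, 3, 8, 2, 10} — holds.
[5] D = 20 is in {21, 22, 20, 16} — holds.
[6] B = 5, H = 18; 5 < 18 — holds.

Constraint 1 does not hold.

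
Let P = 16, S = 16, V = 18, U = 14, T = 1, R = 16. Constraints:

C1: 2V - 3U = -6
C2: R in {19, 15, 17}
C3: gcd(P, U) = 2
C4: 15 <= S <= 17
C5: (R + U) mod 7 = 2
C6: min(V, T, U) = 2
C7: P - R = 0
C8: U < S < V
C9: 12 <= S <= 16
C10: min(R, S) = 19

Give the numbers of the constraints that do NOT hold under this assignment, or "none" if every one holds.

The assignment fails constraints 2, 6, and 10.

C1: 2V - 3U = 2(18) - 3(14) = -6  OK
C2: R = 16 is not in {19, 15, 17}  FAIL
C3: gcd(16, 14) = 2  OK
C4: S = 16 lies in [15, 17]  OK
C5: R + U = 30; 30 mod 7 = 2  OK
C6: min(18, 1, 14) = 1, not 2  FAIL
C7: P - R = 16 - 16 = 0  OK
C8: values 14 < 16 < 18  OK
C9: S = 16 lies in [12, 16]  OK
C10: min(16, 16) = 16, not 19  FAIL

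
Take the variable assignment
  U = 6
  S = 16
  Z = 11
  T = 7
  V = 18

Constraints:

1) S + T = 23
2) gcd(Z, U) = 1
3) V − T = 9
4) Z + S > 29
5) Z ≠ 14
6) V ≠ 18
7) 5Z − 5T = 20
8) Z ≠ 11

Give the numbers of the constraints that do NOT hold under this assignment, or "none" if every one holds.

1) S + T = 16 + 7 = 23 — OK.
2) gcd(11, 6) = 1 — OK.
3) V − T = 18 − 7 = 11, not 9 — violated.
4) Z + S = 11 + 16 = 27; 27 ≤ 29, bound 29 not met — violated.
5) Z = 11, and 11 ≠ 14 — OK.
6) V = 18, but 18 is required to differ — violated.
7) 5Z − 5T = 5(11) − 5(7) = 20 — OK.
8) Z = 11, but 11 is required to differ — violated.

The assignment fails constraints 3, 4, 6, 8.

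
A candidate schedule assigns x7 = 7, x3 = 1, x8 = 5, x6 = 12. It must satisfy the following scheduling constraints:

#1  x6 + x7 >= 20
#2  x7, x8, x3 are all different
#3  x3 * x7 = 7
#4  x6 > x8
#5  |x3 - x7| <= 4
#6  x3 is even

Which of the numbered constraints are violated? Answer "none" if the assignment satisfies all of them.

Constraints 1, 5, and 6 do not hold.

#1 x6 + x7 = 12 + 7 = 19; 19 < 20, bound 20 not met  no
#2 values 7, 5, 1 are pairwise distinct  yes
#3 x3 * x7 = 1 * 7 = 7  yes
#4 x6 = 12, x8 = 5; 12 > 5  yes
#5 |1 - 7| = 6; 6 > 4, exceeds bound 4  no
#6 x3 = 1 is odd  no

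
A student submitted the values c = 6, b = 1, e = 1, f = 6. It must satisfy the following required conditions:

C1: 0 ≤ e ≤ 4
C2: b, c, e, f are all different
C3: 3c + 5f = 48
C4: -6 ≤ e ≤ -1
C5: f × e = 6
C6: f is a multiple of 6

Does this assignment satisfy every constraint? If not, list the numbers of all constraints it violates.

Constraints 2 and 4 are violated.

C1: e = 1 lies in [0, 4]  ✓
C2: b = e = 1, not all different  ✗
C3: 3c + 5f = 3(6) + 5(6) = 48  ✓
C4: e = 1 is outside [-6, -1]  ✗
C5: f × e = 6 × 1 = 6  ✓
C6: 6 / 6 = 1, so 6 divides 6  ✓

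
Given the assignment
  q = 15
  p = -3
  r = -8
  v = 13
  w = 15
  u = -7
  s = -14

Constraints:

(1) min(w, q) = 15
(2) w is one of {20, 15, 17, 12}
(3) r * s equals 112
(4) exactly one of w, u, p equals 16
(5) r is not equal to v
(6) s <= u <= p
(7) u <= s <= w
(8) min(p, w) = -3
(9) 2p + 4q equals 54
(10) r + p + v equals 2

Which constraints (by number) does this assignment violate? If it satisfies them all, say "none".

(1) min(15, 15) = 15  holds
(2) w = 15 is in {20, 15, 17, 12}  holds
(3) r * s = -8 * (-14) = 112  holds
(4) w=15, u=-7, p=-3; 0 of them equal 16, not exactly one  fails
(5) r = -8, v = 13; distinct  holds
(6) values -14 <= -7 <= -3  holds
(7) values -7, -14, 15; u = -7 is not <= s = -14  fails
(8) min(-3, 15) = -3  holds
(9) 2p + 4q = 2(-3) + 4(15) = 54  holds
(10) r + p + v = -8 + (-3) + 13 = 2  holds

Constraints 4, 7 are violated.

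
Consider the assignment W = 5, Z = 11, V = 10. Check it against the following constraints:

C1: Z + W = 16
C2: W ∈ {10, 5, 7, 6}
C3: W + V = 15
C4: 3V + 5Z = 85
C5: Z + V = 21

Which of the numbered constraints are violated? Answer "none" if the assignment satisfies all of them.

No violations.

C1: Z + W = 11 + 5 = 16 — OK.
C2: W = 5 is in {10, 5, 7, 6} — OK.
C3: W + V = 5 + 10 = 15 — OK.
C4: 3V + 5Z = 3(10) + 5(11) = 85 — OK.
C5: Z + V = 11 + 10 = 21 — OK.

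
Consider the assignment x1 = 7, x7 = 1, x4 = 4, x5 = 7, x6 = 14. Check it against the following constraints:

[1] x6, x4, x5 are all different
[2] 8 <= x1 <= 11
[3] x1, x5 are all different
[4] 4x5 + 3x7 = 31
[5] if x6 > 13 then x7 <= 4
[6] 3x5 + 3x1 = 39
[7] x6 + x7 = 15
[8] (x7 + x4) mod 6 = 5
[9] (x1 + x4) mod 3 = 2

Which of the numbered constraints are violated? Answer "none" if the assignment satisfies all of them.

Violated: 2, 3, 6.

[1] values 14, 4, 7 are pairwise distinct  ✔
[2] x1 = 7 is outside [8, 11]  ✘
[3] x1 = x5 = 7, not all different  ✘
[4] 4x5 + 3x7 = 4(7) + 3(1) = 31  ✔
[5] x6 = 14 > 13, so we need x7 ≤ 4; x7 = 1 ≤ 4  ✔
[6] 3x5 + 3x1 = 3(7) + 3(7) = 42, not 39  ✘
[7] x6 + x7 = 14 + 1 = 15  ✔
[8] x7 + x4 = 5; 5 mod 6 = 5  ✔
[9] x1 + x4 = 11; 11 mod 3 = 2  ✔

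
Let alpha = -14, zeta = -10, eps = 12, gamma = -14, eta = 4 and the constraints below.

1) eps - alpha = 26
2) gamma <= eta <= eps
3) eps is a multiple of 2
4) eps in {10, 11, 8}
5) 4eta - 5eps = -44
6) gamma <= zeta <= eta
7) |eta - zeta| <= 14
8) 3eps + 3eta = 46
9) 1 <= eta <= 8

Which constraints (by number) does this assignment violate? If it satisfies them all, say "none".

Violated: 4 and 8.

1) eps - alpha = 12 - (-14) = 26  holds
2) values -14 <= 4 <= 12  holds
3) 12 / 2 = 6, so 2 divides 12  holds
4) eps = 12 is not in {10, 11, 8}  fails
5) 4eta - 5eps = 4(4) - 5(12) = -44  holds
6) values -14 <= -10 <= 4  holds
7) |4 - (-10)| = 14; 14 ≤ 14  holds
8) 3eps + 3eta = 3(12) + 3(4) = 48, not 46  fails
9) eta = 4 lies in [1, 8]  holds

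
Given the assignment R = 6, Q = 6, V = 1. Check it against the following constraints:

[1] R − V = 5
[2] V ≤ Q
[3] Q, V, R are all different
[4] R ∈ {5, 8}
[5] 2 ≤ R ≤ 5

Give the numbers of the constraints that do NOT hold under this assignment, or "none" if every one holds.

[1] R − V = 6 − 1 = 5  holds
[2] V = 1, Q = 6; 1 ≤ 6  holds
[3] Q = R = 6, not all different  fails
[4] R = 6 is not in {5, 8}  fails
[5] R = 6 is outside [2, 5]  fails

No — constraints 3, 4, and 5 are not satisfied.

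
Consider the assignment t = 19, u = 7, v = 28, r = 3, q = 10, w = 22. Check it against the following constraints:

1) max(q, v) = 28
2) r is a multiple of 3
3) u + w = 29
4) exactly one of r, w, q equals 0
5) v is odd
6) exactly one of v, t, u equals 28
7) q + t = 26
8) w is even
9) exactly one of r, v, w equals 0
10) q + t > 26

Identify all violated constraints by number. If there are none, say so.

No — constraints 4, 5, 7, 9 are not satisfied.

1) max(10, 28) = 28  OK
2) 3 / 3 = 1, so 3 divides 3  OK
3) u + w = 7 + 22 = 29  OK
4) r=3, w=22, q=10; 0 of them equal 0, not exactly one  FAIL
5) v = 28 is even  FAIL
6) v=28, t=19, u=7; 1 of them equals 28  OK
7) q + t = 10 + 19 = 29, not 26  FAIL
8) w = 22 is even  OK
9) r=3, v=28, w=22; 0 of them equal 0, not exactly one  FAIL
10) q + t = 10 + 19 = 29; 29 > 26  OK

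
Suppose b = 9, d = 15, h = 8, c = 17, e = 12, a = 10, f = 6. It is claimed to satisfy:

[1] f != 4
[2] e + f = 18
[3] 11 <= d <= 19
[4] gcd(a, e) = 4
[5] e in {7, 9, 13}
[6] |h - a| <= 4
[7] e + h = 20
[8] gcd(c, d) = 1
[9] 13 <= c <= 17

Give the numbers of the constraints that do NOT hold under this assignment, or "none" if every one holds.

The assignment fails constraints 4 and 5.

[1] f = 6, and 6 ≠ 4  ✓
[2] e + f = 12 + 6 = 18  ✓
[3] d = 15 lies in [11, 19]  ✓
[4] gcd(10, 12) = 2, not 4  ✗
[5] e = 12 is not in {7, 9, 13}  ✗
[6] |8 - 10| = 2; 2 ≤ 4  ✓
[7] e + h = 12 + 8 = 20  ✓
[8] gcd(17, 15) = 1  ✓
[9] c = 17 lies in [13, 17]  ✓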